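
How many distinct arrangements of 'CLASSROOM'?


Letters: 9, freq: {'C': 1, 'L': 1, 'A': 1, 'S': 2, 'R': 1, 'O': 2, 'M': 1}
9!/(1!×1!×1!×2!×1!×2!×1!) = 362880/4 = 90720

90720


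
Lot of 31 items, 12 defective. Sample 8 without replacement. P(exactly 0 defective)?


Hypergeometric: C(12,0)×C(19,8)/C(31,8)
= 1×75582/7888725 = 646/67425

P(X=0) = 646/67425 ≈ 0.96%


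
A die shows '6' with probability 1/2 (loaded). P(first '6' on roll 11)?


Geometric: P(X=11) = (1-p)^(k-1)×p = (1/2)^10×1/2 = 1/2048

P(X=11) = 1/2048 ≈ 0.05%


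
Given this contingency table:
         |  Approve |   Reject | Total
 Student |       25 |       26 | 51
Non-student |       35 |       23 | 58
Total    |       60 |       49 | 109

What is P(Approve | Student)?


P(Approve | Student) = 25/(25+26) = 25/51

P(Approve|Student) = 25/51 ≈ 49.02%


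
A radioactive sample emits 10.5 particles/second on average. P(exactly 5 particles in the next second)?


Poisson(λ=10.5): P(X=5) = e^(-λ)×λ^k/k!
= e^(-10.5) × 10.5^5 / 5!
≈ 2.753644935e-05 × 127628.15625 / 120 ≈ 0.029287

P(X=5) ≈ 0.029287 ≈ 2.93%


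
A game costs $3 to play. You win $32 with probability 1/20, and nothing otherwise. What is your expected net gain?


E[gain] = (32-3)×1/20 + (-3)×19/20
= 29/20 - 57/20 = -7/5

Expected net gain = $-7/5 ≈ $-1.40


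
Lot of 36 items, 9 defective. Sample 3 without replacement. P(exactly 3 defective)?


Hypergeometric: C(9,3)×C(27,0)/C(36,3)
= 84×1/7140 = 1/85

P(X=3) = 1/85 ≈ 1.18%


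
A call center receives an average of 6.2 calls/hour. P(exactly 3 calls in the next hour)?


Poisson(λ=6.2): P(X=3) = e^(-λ)×λ^k/k!
= e^(-6.2) × 6.2^3 / 3!
≈ 0.002029430636 × 238.328 / 6 ≈ 0.080612

P(X=3) ≈ 0.080612 ≈ 8.06%


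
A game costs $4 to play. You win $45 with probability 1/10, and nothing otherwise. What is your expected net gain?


E[gain] = (45-4)×1/10 + (-4)×9/10
= 41/10 - 18/5 = 1/2

Expected net gain = $1/2 ≈ $0.50


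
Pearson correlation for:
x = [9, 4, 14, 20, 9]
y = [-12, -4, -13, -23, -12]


n=5, Σx=56, Σy=-64, Σxy=-874, Σx²=774, Σy²=1002
r = (5×(-874) - 56×(-64))/√((5×774 - 56²)(5×1002 - (-64)²))
= -786/√(734×914) = -786/√670876 ≈ -786/819.0702 ≈ -0.9596

r ≈ -0.9596


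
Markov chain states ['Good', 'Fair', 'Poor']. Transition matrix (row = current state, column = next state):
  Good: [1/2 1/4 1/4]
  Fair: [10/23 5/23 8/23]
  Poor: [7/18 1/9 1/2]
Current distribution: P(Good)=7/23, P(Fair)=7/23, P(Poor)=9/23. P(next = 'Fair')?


P(next=Fair) = Σᵢ P(now=i)×P(i→Fair)
= 7/23×1/4 + 7/23×5/23 + 9/23×1/9
= 7/92 + 35/529 + 1/23 = 393/2116

P = 393/2116 ≈ 0.1857


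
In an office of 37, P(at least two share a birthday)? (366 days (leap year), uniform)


P(all different) = Π(366-i)/366 for i=0..36
= 0.152077
P(match) = 1 - 0.152077 = 0.847923

P ≈ 0.8479 ≈ 84.79%


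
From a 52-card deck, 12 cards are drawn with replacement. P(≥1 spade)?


P(not a spade) = 39/52 = 3/4
P(none in 12 draws) = (3/4)^12 = 531441/16777216
P(≥1 spade) = 1 - 531441/16777216 = 16245775/16777216

P = 16245775/16777216 ≈ 96.83%


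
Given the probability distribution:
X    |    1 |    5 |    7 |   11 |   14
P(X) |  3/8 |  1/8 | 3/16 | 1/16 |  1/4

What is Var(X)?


E[X] = 13/2
E[X²] = 277/4
Var(X) = E[X²] - (E[X])² = 277/4 - 169/4 = 27

Var(X) = 27 ≈ 27.0000


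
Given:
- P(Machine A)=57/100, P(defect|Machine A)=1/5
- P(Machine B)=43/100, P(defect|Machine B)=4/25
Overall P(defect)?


P(B) = Σ P(B|Aᵢ)×P(Aᵢ)
  1/5×57/100 = 57/500
  4/25×43/100 = 43/625
Sum = 457/2500

P(defect) = 457/2500 ≈ 18.28%


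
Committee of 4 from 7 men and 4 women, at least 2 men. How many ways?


Count by #men:
  2M,2W: C(7,2)×C(4,2)=126
  3M,1W: C(7,3)×C(4,1)=140
  4M,0W: C(7,4)×C(4,0)=35
Total = 301

301


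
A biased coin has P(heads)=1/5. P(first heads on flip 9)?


Geometric: P(X=9) = (1-p)^(k-1)×p = (4/5)^8×1/5 = 65536/1953125

P(X=9) = 65536/1953125 ≈ 3.36%


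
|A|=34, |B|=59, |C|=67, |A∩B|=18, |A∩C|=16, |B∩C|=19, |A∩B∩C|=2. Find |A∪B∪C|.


|A∪B∪C| = 34+59+67-18-16-19+2 = 109

|A∪B∪C| = 109


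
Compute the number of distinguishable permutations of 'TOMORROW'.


Letters: 8, freq: {'T': 1, 'O': 3, 'M': 1, 'R': 2, 'W': 1}
8!/(1!×3!×1!×2!×1!) = 40320/12 = 3360

3360


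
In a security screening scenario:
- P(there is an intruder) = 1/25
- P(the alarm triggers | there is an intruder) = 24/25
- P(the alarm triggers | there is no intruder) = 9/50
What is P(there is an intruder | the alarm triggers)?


Using Bayes' theorem:
P(A|B) = P(B|A)·P(A) / P(B)

P(the alarm triggers) = 24/25 × 1/25 + 9/50 × 24/25
= 24/625 + 108/625 = 132/625

P(there is an intruder|the alarm triggers) = (24/625) / (132/625) = 2/11

P(there is an intruder|the alarm triggers) = 2/11 ≈ 18.18%


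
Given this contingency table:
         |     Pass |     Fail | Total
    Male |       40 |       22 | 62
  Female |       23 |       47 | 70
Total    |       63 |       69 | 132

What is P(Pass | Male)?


P(Pass | Male) = 40/(40+22) = 40/62 = 20/31

P(Pass|Male) = 20/31 ≈ 64.52%


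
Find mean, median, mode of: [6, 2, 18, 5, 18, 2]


Sorted: [2, 2, 5, 6, 18, 18]
Mean = 51/6 = 17/2
Median = 11/2
Freq: {6: 1, 2: 2, 18: 2, 5: 1}
Mode: [2, 18]

Mean=17/2, Median=11/2, Mode=[2, 18]


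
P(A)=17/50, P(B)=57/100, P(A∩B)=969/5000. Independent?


P(A)×P(B) = 969/5000
P(A∩B) = 969/5000
Equal ✓ → Independent

Yes, independent


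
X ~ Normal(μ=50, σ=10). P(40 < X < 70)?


z₁=(40-50)/10=-1.0, z₂=(70-50)/10=2.0
P = Φ(2.0) - Φ(-1.0) = 0.977250 - 0.158655 = 0.818595 ≈ 0.8186

P(40 < X < 70) ≈ 0.8186


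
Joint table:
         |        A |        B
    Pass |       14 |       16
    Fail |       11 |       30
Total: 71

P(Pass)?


P(Pass) = (14+16)/71 = 30/71

P(Pass) = 30/71 ≈ 42.25%


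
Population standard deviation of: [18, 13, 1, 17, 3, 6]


Mean = 58/6 = 29/3
  (18-29/3)²=625/9
  (13-29/3)²=100/9
  (1-29/3)²=676/9
  (17-29/3)²=484/9
  (3-29/3)²=400/9
  (6-29/3)²=121/9
Σ(x-μ)² = 802/3
σ² = (802/3)/6 = 401/9

σ = √(401/9) ≈ 6.6750


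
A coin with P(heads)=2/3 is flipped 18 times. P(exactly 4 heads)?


Binomial: P(X=4) = C(18,4)×p^4×(1-p)^14
= 3060 × 16/81 × 1/4782969 = 5440/43046721

P(X=4) = 5440/43046721 ≈ 0.01%


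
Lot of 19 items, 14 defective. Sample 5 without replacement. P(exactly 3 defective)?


Hypergeometric: C(14,3)×C(5,2)/C(19,5)
= 364×10/11628 = 910/2907

P(X=3) = 910/2907 ≈ 31.30%


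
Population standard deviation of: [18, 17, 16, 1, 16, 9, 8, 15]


Mean = 100/8 = 25/2
  (18-25/2)²=121/4
  (17-25/2)²=81/4
  (16-25/2)²=49/4
  (1-25/2)²=529/4
  (16-25/2)²=49/4
  (9-25/2)²=49/4
  (8-25/2)²=81/4
  (15-25/2)²=25/4
Σ(x-μ)² = 246
σ² = 246/8 = 123/4

σ = √(123/4) ≈ 5.5453


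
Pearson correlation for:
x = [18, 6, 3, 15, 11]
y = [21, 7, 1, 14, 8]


n=5, Σx=53, Σy=51, Σxy=721, Σx²=715, Σy²=751
r = (5×721 - 53×51)/√((5×715 - 53²)(5×751 - 51²))
= 902/√(766×1154) = 902/√883964 ≈ 902/940.1936 ≈ 0.9594

r ≈ 0.9594


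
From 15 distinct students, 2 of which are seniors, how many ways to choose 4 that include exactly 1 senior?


Choose 1 of the 2 seniors and 3 of the other 13 students:
C(2,1)×C(13,3) = 2×286 = 572

572


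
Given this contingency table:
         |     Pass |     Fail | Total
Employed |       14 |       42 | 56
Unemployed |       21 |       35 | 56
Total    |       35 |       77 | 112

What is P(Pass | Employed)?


P(Pass | Employed) = 14/(14+42) = 14/56 = 1/4

P(Pass|Employed) = 1/4 ≈ 25.00%


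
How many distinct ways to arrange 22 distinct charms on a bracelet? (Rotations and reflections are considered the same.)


Free circular arrangements: rotations and reflections both identified.
(n-1)!/2 = 21!/2 = 51090942171709440000/2 = 25545471085854720000

25545471085854720000


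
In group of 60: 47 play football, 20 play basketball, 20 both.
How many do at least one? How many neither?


|A∪B| = 47+20-20 = 47
Neither = 60-47 = 13

At least one: 47; Neither: 13


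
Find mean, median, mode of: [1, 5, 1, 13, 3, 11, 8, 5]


Sorted: [1, 1, 3, 5, 5, 8, 11, 13]
Mean = 47/8
Median = 5
Freq: {1: 2, 5: 2, 13: 1, 3: 1, 11: 1, 8: 1}
Mode: [1, 5]

Mean=47/8, Median=5, Mode=[1, 5]


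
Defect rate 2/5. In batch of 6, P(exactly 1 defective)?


Binomial: P(X=1) = C(6,1)×p^1×(1-p)^5
= 6 × 2/5 × 243/3125 = 2916/15625

P(X=1) = 2916/15625 ≈ 18.66%


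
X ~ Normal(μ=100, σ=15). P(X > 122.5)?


z = (122.5-100)/15 = 1.5
P(X > 122.5) = 1 - P(Z ≤ 1.5) = 1 - 0.9332 = 0.0668

P(X > 122.5) ≈ 0.0668


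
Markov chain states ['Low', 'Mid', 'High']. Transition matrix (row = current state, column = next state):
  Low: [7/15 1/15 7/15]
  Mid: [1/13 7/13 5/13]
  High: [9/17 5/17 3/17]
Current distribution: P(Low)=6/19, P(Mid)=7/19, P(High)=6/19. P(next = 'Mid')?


P(next=Mid) = Σᵢ P(now=i)×P(i→Mid)
= 6/19×1/15 + 7/19×7/13 + 6/19×5/17
= 2/95 + 49/247 + 30/323 = 6557/20995

P = 6557/20995 ≈ 0.3123


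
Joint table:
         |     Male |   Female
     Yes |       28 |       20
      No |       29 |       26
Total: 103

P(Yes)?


P(Yes) = (28+20)/103 = 48/103

P(Yes) = 48/103 ≈ 46.60%


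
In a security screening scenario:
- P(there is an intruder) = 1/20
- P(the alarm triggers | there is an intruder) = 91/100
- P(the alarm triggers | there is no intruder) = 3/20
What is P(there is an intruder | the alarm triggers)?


Using Bayes' theorem:
P(A|B) = P(B|A)·P(A) / P(B)

P(the alarm triggers) = 91/100 × 1/20 + 3/20 × 19/20
= 91/2000 + 57/400 = 47/250

P(there is an intruder|the alarm triggers) = (91/2000) / (47/250) = 91/376

P(there is an intruder|the alarm triggers) = 91/376 ≈ 24.20%


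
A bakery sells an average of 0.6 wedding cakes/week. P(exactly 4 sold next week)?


Poisson(λ=0.6): P(X=4) = e^(-λ)×λ^k/k!
= e^(-0.6) × 0.6^4 / 4!
≈ 0.5488116361 × 0.1296 / 24 ≈ 0.002964

P(X=4) ≈ 0.002964 ≈ 0.30%


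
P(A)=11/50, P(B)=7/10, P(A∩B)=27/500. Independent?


P(A)×P(B) = 77/500
P(A∩B) = 27/500
Not equal → NOT independent

No, not independent


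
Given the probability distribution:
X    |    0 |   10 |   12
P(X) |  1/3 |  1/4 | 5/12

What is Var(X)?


E[X] = 15/2
E[X²] = 85
Var(X) = E[X²] - (E[X])² = 85 - 225/4 = 115/4

Var(X) = 115/4 ≈ 28.7500


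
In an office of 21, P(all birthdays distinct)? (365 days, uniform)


P(all different) = Π(365-i)/365 for i=0..20
= (365/365)×(364/365)×...×(345/365)
= 0.556312

P ≈ 0.5563 ≈ 55.63%


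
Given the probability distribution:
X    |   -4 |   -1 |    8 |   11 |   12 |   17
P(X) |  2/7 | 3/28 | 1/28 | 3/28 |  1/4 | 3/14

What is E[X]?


E[X] = Σ x·P(X=x)
= (-4)×(2/7) + (-1)×(3/28) + (8)×(1/28) + (11)×(3/28) + (12)×(1/4) + (17)×(3/14)
= 48/7

E[X] = 48/7


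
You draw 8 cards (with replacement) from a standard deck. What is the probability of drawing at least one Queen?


P(not a Queen) = 48/52 = 12/13
P(none in 8 draws) = (12/13)^8 = 429981696/815730721
P(≥1 Queen) = 1 - 429981696/815730721 = 385749025/815730721

P = 385749025/815730721 ≈ 47.29%


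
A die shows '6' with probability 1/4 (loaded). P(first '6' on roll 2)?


Geometric: P(X=2) = (1-p)^(k-1)×p = (3/4)^1×1/4 = 3/16

P(X=2) = 3/16 ≈ 18.75%


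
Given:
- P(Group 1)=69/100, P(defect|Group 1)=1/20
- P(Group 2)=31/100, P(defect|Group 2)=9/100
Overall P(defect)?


P(B) = Σ P(B|Aᵢ)×P(Aᵢ)
  1/20×69/100 = 69/2000
  9/100×31/100 = 279/10000
Sum = 39/625

P(defect) = 39/625 ≈ 6.24%


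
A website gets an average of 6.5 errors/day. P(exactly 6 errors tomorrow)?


Poisson(λ=6.5): P(X=6) = e^(-λ)×λ^k/k!
= e^(-6.5) × 6.5^6 / 6!
≈ 0.001503439193 × 75418.890625 / 720 ≈ 0.157483

P(X=6) ≈ 0.157483 ≈ 15.75%


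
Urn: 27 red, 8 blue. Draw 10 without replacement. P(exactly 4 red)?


Hypergeometric: C(27,4)×C(8,6)/C(35,10)
= 17550×28/183579396 = 450/168113

P(X=4) = 450/168113 ≈ 0.27%


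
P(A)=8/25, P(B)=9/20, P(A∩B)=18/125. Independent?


P(A)×P(B) = 18/125
P(A∩B) = 18/125
Equal ✓ → Independent

Yes, independent


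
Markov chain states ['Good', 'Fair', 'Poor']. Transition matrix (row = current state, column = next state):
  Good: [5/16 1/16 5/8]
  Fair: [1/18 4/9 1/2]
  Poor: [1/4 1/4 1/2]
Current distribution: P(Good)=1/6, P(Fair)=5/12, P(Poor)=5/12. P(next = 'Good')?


P(next=Good) = Σᵢ P(now=i)×P(i→Good)
= 1/6×5/16 + 5/12×1/18 + 5/12×1/4
= 5/96 + 5/216 + 5/48 = 155/864

P = 155/864 ≈ 0.1794


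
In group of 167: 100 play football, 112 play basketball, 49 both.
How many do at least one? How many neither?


|A∪B| = 100+112-49 = 163
Neither = 167-163 = 4

At least one: 163; Neither: 4


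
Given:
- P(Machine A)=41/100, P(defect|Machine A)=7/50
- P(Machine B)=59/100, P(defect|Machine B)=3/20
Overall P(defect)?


P(B) = Σ P(B|Aᵢ)×P(Aᵢ)
  7/50×41/100 = 287/5000
  3/20×59/100 = 177/2000
Sum = 1459/10000

P(defect) = 1459/10000 ≈ 14.59%


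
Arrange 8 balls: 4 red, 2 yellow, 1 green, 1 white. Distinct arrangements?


8!/(4!×2!×1!×1!) = 840

840


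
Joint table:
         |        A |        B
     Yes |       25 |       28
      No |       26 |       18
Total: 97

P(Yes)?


P(Yes) = (25+28)/97 = 53/97

P(Yes) = 53/97 ≈ 54.64%


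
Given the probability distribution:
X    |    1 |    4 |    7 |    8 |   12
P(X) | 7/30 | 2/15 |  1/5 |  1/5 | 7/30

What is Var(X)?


E[X] = 197/30
E[X²] = 1757/30
Var(X) = E[X²] - (E[X])² = 1757/30 - 38809/900 = 13901/900

Var(X) = 13901/900 ≈ 15.4456


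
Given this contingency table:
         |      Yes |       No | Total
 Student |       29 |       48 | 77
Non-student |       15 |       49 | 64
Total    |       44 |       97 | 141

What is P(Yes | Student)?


P(Yes | Student) = 29/(29+48) = 29/77

P(Yes|Student) = 29/77 ≈ 37.66%


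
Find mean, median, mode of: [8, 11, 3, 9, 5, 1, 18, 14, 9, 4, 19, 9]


Sorted: [1, 3, 4, 5, 8, 9, 9, 9, 11, 14, 18, 19]
Mean = 110/12 = 55/6
Median = 9
Freq: {8: 1, 11: 1, 3: 1, 9: 3, 5: 1, 1: 1, 18: 1, 14: 1, 4: 1, 19: 1}
Mode: [9]

Mean=55/6, Median=9, Mode=9


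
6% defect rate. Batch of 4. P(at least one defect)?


P(all good) = (47/50)^4 = 4879681/6250000
P(≥1 defect) = 1370319/6250000

P = 1370319/6250000 ≈ 21.93%


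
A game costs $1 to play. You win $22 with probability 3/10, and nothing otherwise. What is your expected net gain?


E[gain] = (22-1)×3/10 + (-1)×7/10
= 63/10 - 7/10 = 28/5

Expected net gain = $28/5 ≈ $5.60


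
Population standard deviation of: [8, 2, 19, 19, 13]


Mean = 61/5
  (8-61/5)²=441/25
  (2-61/5)²=2601/25
  (19-61/5)²=1156/25
  (19-61/5)²=1156/25
  (13-61/5)²=16/25
Σ(x-μ)² = 1074/5
σ² = (1074/5)/5 = 1074/25

σ = √(1074/25) ≈ 6.5544


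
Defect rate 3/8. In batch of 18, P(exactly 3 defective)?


Binomial: P(X=3) = C(18,3)×p^3×(1-p)^15
= 816 × 27/512 × 30517578125/35184372088832 = 42022705078125/1125899906842624

P(X=3) = 42022705078125/1125899906842624 ≈ 3.73%


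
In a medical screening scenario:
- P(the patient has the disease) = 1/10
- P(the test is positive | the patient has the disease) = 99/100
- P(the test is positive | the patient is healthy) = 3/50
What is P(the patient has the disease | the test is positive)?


Using Bayes' theorem:
P(A|B) = P(B|A)·P(A) / P(B)

P(the test is positive) = 99/100 × 1/10 + 3/50 × 9/10
= 99/1000 + 27/500 = 153/1000

P(the patient has the disease|the test is positive) = (99/1000) / (153/1000) = 11/17

P(the patient has the disease|the test is positive) = 11/17 ≈ 64.71%


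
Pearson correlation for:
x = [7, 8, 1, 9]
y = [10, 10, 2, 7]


n=4, Σx=25, Σy=29, Σxy=215, Σx²=195, Σy²=253
r = (4×215 - 25×29)/√((4×195 - 25²)(4×253 - 29²))
= 135/√(155×171) = 135/√26505 ≈ 135/162.8036 ≈ 0.8292

r ≈ 0.8292


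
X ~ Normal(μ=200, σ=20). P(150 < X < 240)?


z₁=(150-200)/20=-2.5, z₂=(240-200)/20=2.0
P = Φ(2.0) - Φ(-2.5) = 0.977250 - 0.006210 = 0.971040 ≈ 0.9710

P(150 < X < 240) ≈ 0.9710


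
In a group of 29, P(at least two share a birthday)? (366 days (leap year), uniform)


P(all different) = Π(366-i)/366 for i=0..28
= 0.320056
P(match) = 1 - 0.320056 = 0.679944

P ≈ 0.6799 ≈ 67.99%


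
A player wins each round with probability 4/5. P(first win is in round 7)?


Geometric: P(X=7) = (1-p)^(k-1)×p = (1/5)^6×4/5 = 4/78125

P(X=7) = 4/78125 ≈ 0.01%


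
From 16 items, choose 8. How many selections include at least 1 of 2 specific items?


Complement: C(16,8) - C(14,8) = 12870 - 3003 = 9867

9867


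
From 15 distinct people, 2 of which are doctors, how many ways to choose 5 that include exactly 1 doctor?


Choose 1 of the 2 doctors and 4 of the other 13 people:
C(2,1)×C(13,4) = 2×715 = 1430

1430


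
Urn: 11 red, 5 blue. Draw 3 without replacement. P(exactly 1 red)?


Hypergeometric: C(11,1)×C(5,2)/C(16,3)
= 11×10/560 = 11/56

P(X=1) = 11/56 ≈ 19.64%


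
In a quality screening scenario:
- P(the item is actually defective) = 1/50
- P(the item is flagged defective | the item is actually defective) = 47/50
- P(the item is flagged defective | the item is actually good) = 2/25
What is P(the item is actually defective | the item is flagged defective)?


Using Bayes' theorem:
P(A|B) = P(B|A)·P(A) / P(B)

P(the item is flagged defective) = 47/50 × 1/50 + 2/25 × 49/50
= 47/2500 + 49/625 = 243/2500

P(the item is actually defective|the item is flagged defective) = (47/2500) / (243/2500) = 47/243

P(the item is actually defective|the item is flagged defective) = 47/243 ≈ 19.34%


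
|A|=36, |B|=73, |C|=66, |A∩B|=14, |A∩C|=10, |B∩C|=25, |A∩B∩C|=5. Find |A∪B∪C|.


|A∪B∪C| = 36+73+66-14-10-25+5 = 131

|A∪B∪C| = 131


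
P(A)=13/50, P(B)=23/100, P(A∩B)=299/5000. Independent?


P(A)×P(B) = 299/5000
P(A∩B) = 299/5000
Equal ✓ → Independent

Yes, independent


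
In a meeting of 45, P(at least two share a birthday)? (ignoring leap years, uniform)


P(all different) = Π(365-i)/365 for i=0..44
= 0.059024
P(match) = 1 - 0.059024 = 0.940976

P ≈ 0.9410 ≈ 94.10%


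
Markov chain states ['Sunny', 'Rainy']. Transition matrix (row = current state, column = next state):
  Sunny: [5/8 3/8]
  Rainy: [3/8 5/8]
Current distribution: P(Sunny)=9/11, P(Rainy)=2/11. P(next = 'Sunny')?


P(next=Sunny) = Σᵢ P(now=i)×P(i→Sunny)
= 9/11×5/8 + 2/11×3/8
= 45/88 + 3/44 = 51/88

P = 51/88 ≈ 0.5795


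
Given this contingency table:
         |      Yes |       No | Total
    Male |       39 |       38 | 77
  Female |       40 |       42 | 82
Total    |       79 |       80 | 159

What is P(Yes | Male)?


P(Yes | Male) = 39/(39+38) = 39/77

P(Yes|Male) = 39/77 ≈ 50.65%


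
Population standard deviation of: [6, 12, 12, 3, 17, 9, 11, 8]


Mean = 78/8 = 39/4
  (6-39/4)²=225/16
  (12-39/4)²=81/16
  (12-39/4)²=81/16
  (3-39/4)²=729/16
  (17-39/4)²=841/16
  (9-39/4)²=9/16
  (11-39/4)²=25/16
  (8-39/4)²=49/16
Σ(x-μ)² = 255/2
σ² = (255/2)/8 = 255/16

σ = √(255/16) ≈ 3.9922


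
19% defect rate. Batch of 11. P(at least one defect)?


P(all good) = (81/100)^11 = 984770902183611232881/10000000000000000000000
P(≥1 defect) = 9015229097816388767119/10000000000000000000000

P = 9015229097816388767119/10000000000000000000000 ≈ 90.15%


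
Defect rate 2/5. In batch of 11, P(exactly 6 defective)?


Binomial: P(X=6) = C(11,6)×p^6×(1-p)^5
= 462 × 64/15625 × 243/3125 = 7185024/48828125

P(X=6) = 7185024/48828125 ≈ 14.71%


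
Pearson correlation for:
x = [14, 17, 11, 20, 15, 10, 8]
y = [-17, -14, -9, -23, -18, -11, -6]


n=7, Σx=95, Σy=-98, Σxy=-1463, Σx²=1395, Σy²=1576
r = (7×(-1463) - 95×(-98))/√((7×1395 - 95²)(7×1576 - (-98)²))
= -931/√(740×1428) = -931/√1056720 ≈ -931/1027.9689 ≈ -0.9057

r ≈ -0.9057


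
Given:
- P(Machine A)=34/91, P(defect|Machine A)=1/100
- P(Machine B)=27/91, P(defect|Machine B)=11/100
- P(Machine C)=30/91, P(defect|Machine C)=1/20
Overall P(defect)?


P(B) = Σ P(B|Aᵢ)×P(Aᵢ)
  1/100×34/91 = 17/4550
  11/100×27/91 = 297/9100
  1/20×30/91 = 3/182
Sum = 37/700

P(defect) = 37/700 ≈ 5.29%


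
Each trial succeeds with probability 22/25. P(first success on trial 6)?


Geometric: P(X=6) = (1-p)^(k-1)×p = (3/25)^5×22/25 = 5346/244140625

P(X=6) = 5346/244140625 ≈ 0.00%


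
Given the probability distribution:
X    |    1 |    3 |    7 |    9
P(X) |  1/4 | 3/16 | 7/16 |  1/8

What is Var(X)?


E[X] = 5
E[X²] = 67/2
Var(X) = E[X²] - (E[X])² = 67/2 - 25 = 17/2

Var(X) = 17/2 ≈ 8.5000


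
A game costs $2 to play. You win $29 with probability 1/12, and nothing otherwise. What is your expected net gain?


E[gain] = (29-2)×1/12 + (-2)×11/12
= 9/4 - 11/6 = 5/12

Expected net gain = $5/12 ≈ $0.42


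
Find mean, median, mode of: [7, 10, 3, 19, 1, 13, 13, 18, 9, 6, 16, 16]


Sorted: [1, 3, 6, 7, 9, 10, 13, 13, 16, 16, 18, 19]
Mean = 131/12
Median = 23/2
Freq: {7: 1, 10: 1, 3: 1, 19: 1, 1: 1, 13: 2, 18: 1, 9: 1, 6: 1, 16: 2}
Mode: [13, 16]

Mean=131/12, Median=23/2, Mode=[13, 16]


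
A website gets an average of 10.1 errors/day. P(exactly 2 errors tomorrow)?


Poisson(λ=10.1): P(X=2) = e^(-λ)×λ^k/k!
= e^(-10.1) × 10.1^2 / 2!
≈ 4.107955523e-05 × 102.01 / 2 ≈ 0.002095

P(X=2) ≈ 0.002095 ≈ 0.21%


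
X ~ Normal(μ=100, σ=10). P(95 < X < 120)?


z₁=(95-100)/10=-0.5, z₂=(120-100)/10=2.0
P = Φ(2.0) - Φ(-0.5) = 0.977250 - 0.308538 = 0.668712 ≈ 0.6687

P(95 < X < 120) ≈ 0.6687


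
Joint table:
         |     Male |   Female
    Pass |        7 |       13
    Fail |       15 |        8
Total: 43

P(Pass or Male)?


P(Pass∨Male) = P(Pass) + P(Male) - P(Pass∧Male)
= (20 + 22 - 7)/43 = 35/43

P = 35/43 ≈ 81.40%


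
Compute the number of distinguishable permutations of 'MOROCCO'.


Letters: 7, freq: {'M': 1, 'O': 3, 'R': 1, 'C': 2}
7!/(1!×3!×1!×2!) = 5040/12 = 420

420


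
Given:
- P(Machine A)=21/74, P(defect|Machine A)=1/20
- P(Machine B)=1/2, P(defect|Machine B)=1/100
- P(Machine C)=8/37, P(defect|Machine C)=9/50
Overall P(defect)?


P(B) = Σ P(B|Aᵢ)×P(Aᵢ)
  1/20×21/74 = 21/1480
  1/100×1/2 = 1/200
  9/50×8/37 = 36/925
Sum = 43/740

P(defect) = 43/740 ≈ 5.81%


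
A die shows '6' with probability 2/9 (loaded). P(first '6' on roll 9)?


Geometric: P(X=9) = (1-p)^(k-1)×p = (7/9)^8×2/9 = 11529602/387420489

P(X=9) = 11529602/387420489 ≈ 2.98%


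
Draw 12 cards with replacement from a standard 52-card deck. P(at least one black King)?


P(not a black King) = 50/52 = 25/26
P(none in 12 draws) = (25/26)^12 = 59604644775390625/95428956661682176
P(≥1 black King) = 1 - 59604644775390625/95428956661682176 = 35824311886291551/95428956661682176

P = 35824311886291551/95428956661682176 ≈ 37.54%


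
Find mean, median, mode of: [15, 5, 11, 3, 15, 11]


Sorted: [3, 5, 11, 11, 15, 15]
Mean = 60/6 = 10
Median = 11
Freq: {15: 2, 5: 1, 11: 2, 3: 1}
Mode: [11, 15]

Mean=10, Median=11, Mode=[11, 15]


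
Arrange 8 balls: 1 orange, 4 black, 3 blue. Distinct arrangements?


8!/(1!×4!×3!) = 280

280


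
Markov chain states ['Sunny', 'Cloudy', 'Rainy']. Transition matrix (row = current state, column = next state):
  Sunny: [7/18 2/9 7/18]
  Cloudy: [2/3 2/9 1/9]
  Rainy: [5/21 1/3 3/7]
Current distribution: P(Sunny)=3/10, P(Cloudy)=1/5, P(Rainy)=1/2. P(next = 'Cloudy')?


P(next=Cloudy) = Σᵢ P(now=i)×P(i→Cloudy)
= 3/10×2/9 + 1/5×2/9 + 1/2×1/3
= 1/15 + 2/45 + 1/6 = 5/18

P = 5/18 ≈ 0.2778


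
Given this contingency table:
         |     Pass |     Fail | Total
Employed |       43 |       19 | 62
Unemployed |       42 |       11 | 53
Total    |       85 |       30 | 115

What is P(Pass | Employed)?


P(Pass | Employed) = 43/(43+19) = 43/62

P(Pass|Employed) = 43/62 ≈ 69.35%


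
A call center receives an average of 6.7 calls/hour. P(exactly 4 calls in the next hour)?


Poisson(λ=6.7): P(X=4) = e^(-λ)×λ^k/k!
= e^(-6.7) × 6.7^4 / 4!
≈ 0.001230911903 × 2015.1121 / 24 ≈ 0.103351

P(X=4) ≈ 0.103351 ≈ 10.34%


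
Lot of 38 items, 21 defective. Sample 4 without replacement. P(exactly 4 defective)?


Hypergeometric: C(21,4)×C(17,0)/C(38,4)
= 5985×1/73815 = 3/37

P(X=4) = 3/37 ≈ 8.11%


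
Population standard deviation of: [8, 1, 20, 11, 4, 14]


Mean = 58/6 = 29/3
  (8-29/3)²=25/9
  (1-29/3)²=676/9
  (20-29/3)²=961/9
  (11-29/3)²=16/9
  (4-29/3)²=289/9
  (14-29/3)²=169/9
Σ(x-μ)² = 712/3
σ² = (712/3)/6 = 356/9

σ = √(356/9) ≈ 6.2893


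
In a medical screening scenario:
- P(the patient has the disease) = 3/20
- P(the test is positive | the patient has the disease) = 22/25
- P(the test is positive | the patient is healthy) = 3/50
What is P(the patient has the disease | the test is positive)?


Using Bayes' theorem:
P(A|B) = P(B|A)·P(A) / P(B)

P(the test is positive) = 22/25 × 3/20 + 3/50 × 17/20
= 33/250 + 51/1000 = 183/1000

P(the patient has the disease|the test is positive) = (33/250) / (183/1000) = 44/61

P(the patient has the disease|the test is positive) = 44/61 ≈ 72.13%


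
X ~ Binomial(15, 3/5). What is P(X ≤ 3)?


P(X ≤ 3) = Σ P(X=i) for i=0..3
P(X=0) = 32768/30517578125
P(X=1) = 147456/6103515625
P(X=2) = 1548288/6103515625
P(X=3) = 10063872/6103515625
Sum = 58830848/30517578125

P(X ≤ 3) = 58830848/30517578125 ≈ 0.19%


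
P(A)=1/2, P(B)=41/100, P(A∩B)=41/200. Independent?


P(A)×P(B) = 41/200
P(A∩B) = 41/200
Equal ✓ → Independent

Yes, independent


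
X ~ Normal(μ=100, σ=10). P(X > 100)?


z = (100-100)/10 = 0.0
P(X > 100) = 1 - P(Z ≤ 0.0) = 1 - 0.5000 = 0.5000

P(X > 100) ≈ 0.5000


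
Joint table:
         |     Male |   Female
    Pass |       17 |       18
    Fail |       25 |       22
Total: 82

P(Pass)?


P(Pass) = (17+18)/82 = 35/82

P(Pass) = 35/82 ≈ 42.68%


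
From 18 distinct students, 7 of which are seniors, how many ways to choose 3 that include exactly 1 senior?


Choose 1 of the 7 seniors and 2 of the other 11 students:
C(7,1)×C(11,2) = 7×55 = 385

385


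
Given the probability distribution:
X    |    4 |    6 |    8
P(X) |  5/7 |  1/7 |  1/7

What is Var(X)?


E[X] = 34/7
E[X²] = 180/7
Var(X) = E[X²] - (E[X])² = 180/7 - 1156/49 = 104/49

Var(X) = 104/49 ≈ 2.1224


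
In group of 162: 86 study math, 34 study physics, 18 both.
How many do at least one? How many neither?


|A∪B| = 86+34-18 = 102
Neither = 162-102 = 60

At least one: 102; Neither: 60


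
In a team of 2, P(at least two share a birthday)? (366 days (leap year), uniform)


P(all different) = Π(366-i)/366 for i=0..1
= 0.997268
P(match) = 1 - 0.997268 = 0.002732

P ≈ 0.0027 ≈ 0.27%


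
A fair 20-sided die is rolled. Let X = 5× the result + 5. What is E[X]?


E[die] = (1+20)/2 = 21/2
E[X] = 5×21/2 + 5 = 115/2

E[X] = 115/2


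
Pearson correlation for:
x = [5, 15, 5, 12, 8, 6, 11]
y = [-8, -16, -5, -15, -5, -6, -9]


n=7, Σx=62, Σy=-64, Σxy=-660, Σx²=640, Σy²=712
r = (7×(-660) - 62×(-64))/√((7×640 - 62²)(7×712 - (-64)²))
= -652/√(636×888) = -652/√564768 ≈ -652/751.5105 ≈ -0.8676

r ≈ -0.8676


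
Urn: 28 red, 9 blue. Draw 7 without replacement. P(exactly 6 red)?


Hypergeometric: C(28,6)×C(9,1)/C(37,7)
= 376740×9/10295472 = 282555/857956

P(X=6) = 282555/857956 ≈ 32.93%


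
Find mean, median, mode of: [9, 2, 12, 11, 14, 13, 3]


Sorted: [2, 3, 9, 11, 12, 13, 14]
Mean = 64/7
Median = 11
Freq: {9: 1, 2: 1, 12: 1, 11: 1, 14: 1, 13: 1, 3: 1}
Mode: No mode

Mean=64/7, Median=11, Mode=No mode


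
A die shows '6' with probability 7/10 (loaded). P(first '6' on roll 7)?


Geometric: P(X=7) = (1-p)^(k-1)×p = (3/10)^6×7/10 = 5103/10000000

P(X=7) = 5103/10000000 ≈ 0.05%


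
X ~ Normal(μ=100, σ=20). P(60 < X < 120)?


z₁=(60-100)/20=-2.0, z₂=(120-100)/20=1.0
P = Φ(1.0) - Φ(-2.0) = 0.841345 - 0.022750 = 0.818595 ≈ 0.8186

P(60 < X < 120) ≈ 0.8186


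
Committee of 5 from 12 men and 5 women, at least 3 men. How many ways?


Count by #men:
  3M,2W: C(12,3)×C(5,2)=2200
  4M,1W: C(12,4)×C(5,1)=2475
  5M,0W: C(12,5)×C(5,0)=792
Total = 5467

5467


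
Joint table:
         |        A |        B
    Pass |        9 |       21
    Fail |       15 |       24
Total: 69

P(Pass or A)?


P(Pass∨A) = P(Pass) + P(A) - P(Pass∧A)
= (30 + 24 - 9)/69 = 45/69 = 15/23

P = 15/23 ≈ 65.22%


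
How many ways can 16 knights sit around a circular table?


Circular arrangements of 16 distinct objects: fix one position to break rotational symmetry.
(n-1)! = 15! = 1307674368000

1307674368000


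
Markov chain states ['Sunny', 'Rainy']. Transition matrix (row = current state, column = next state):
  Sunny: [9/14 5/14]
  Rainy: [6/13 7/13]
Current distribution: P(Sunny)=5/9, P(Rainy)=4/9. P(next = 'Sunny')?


P(next=Sunny) = Σᵢ P(now=i)×P(i→Sunny)
= 5/9×9/14 + 4/9×6/13
= 5/14 + 8/39 = 307/546

P = 307/546 ≈ 0.5623


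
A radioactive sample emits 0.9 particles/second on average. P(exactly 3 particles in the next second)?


Poisson(λ=0.9): P(X=3) = e^(-λ)×λ^k/k!
= e^(-0.9) × 0.9^3 / 3!
≈ 0.4065696597 × 0.729 / 6 ≈ 0.049398

P(X=3) ≈ 0.049398 ≈ 4.94%


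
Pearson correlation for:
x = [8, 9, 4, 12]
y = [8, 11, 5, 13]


n=4, Σx=33, Σy=37, Σxy=339, Σx²=305, Σy²=379
r = (4×339 - 33×37)/√((4×305 - 33²)(4×379 - 37²))
= 135/√(131×147) = 135/√19257 ≈ 135/138.7696 ≈ 0.9728

r ≈ 0.9728


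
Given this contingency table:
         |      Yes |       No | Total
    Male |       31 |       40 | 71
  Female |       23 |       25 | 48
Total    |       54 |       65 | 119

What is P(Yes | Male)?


P(Yes | Male) = 31/(31+40) = 31/71

P(Yes|Male) = 31/71 ≈ 43.66%


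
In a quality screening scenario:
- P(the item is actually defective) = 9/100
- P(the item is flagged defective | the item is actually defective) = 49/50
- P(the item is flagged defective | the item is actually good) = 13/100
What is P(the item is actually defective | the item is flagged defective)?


Using Bayes' theorem:
P(A|B) = P(B|A)·P(A) / P(B)

P(the item is flagged defective) = 49/50 × 9/100 + 13/100 × 91/100
= 441/5000 + 1183/10000 = 413/2000

P(the item is actually defective|the item is flagged defective) = (441/5000) / (413/2000) = 126/295

P(the item is actually defective|the item is flagged defective) = 126/295 ≈ 42.71%


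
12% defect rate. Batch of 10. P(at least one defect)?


P(all good) = (22/25)^10 = 26559922791424/95367431640625
P(≥1 defect) = 68807508849201/95367431640625

P = 68807508849201/95367431640625 ≈ 72.15%


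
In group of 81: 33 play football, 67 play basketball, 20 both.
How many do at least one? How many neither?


|A∪B| = 33+67-20 = 80
Neither = 81-80 = 1

At least one: 80; Neither: 1


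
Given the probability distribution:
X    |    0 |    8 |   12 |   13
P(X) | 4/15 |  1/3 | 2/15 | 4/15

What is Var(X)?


E[X] = 116/15
E[X²] = 428/5
Var(X) = E[X²] - (E[X])² = 428/5 - 13456/225 = 5804/225

Var(X) = 5804/225 ≈ 25.7956


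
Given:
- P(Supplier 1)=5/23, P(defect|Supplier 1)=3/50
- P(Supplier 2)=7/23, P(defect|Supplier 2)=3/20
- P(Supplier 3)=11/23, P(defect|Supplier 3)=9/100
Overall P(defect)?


P(B) = Σ P(B|Aᵢ)×P(Aᵢ)
  3/50×5/23 = 3/230
  3/20×7/23 = 21/460
  9/100×11/23 = 99/2300
Sum = 117/1150

P(defect) = 117/1150 ≈ 10.17%


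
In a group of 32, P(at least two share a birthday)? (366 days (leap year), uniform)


P(all different) = Π(366-i)/366 for i=0..31
= 0.247626
P(match) = 1 - 0.247626 = 0.752374

P ≈ 0.7524 ≈ 75.24%


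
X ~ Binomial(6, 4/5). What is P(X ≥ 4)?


P(X ≥ 4) = Σ P(X=i) for i=4..6
P(X=4) = 768/3125
P(X=5) = 6144/15625
P(X=6) = 4096/15625
Sum = 2816/3125

P(X ≥ 4) = 2816/3125 ≈ 90.11%


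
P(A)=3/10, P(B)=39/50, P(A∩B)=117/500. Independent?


P(A)×P(B) = 117/500
P(A∩B) = 117/500
Equal ✓ → Independent

Yes, independent


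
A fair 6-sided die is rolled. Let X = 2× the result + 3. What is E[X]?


E[die] = (1+6)/2 = 7/2
E[X] = 2×7/2 + 3 = 10

E[X] = 10


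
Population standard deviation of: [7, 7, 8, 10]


Mean = 32/4 = 8
  (7-8)²=1
  (7-8)²=1
  (8-8)²=0
  (10-8)²=4
Σ(x-μ)² = 6
σ² = 6/4 = 3/2

σ = √(3/2) ≈ 1.2247


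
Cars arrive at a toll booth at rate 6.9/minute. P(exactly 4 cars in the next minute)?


Poisson(λ=6.9): P(X=4) = e^(-λ)×λ^k/k!
= e^(-6.9) × 6.9^4 / 4!
≈ 0.001007785429 × 2266.7121 / 24 ≈ 0.095182

P(X=4) ≈ 0.095182 ≈ 9.52%


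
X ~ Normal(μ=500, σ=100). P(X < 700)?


z = (700-500)/100 = 2.0
P(Z < 2.0) = 0.9772

P(X < 700) ≈ 0.9772


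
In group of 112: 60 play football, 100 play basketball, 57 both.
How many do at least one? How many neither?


|A∪B| = 60+100-57 = 103
Neither = 112-103 = 9

At least one: 103; Neither: 9


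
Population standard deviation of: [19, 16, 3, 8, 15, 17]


Mean = 78/6 = 13
  (19-13)²=36
  (16-13)²=9
  (3-13)²=100
  (8-13)²=25
  (15-13)²=4
  (17-13)²=16
Σ(x-μ)² = 190
σ² = 190/6 = 95/3

σ = √(95/3) ≈ 5.6273


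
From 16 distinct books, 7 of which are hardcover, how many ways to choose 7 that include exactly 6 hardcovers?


Choose 6 of the 7 hardcovers and 1 of the other 9 books:
C(7,6)×C(9,1) = 7×9 = 63

63


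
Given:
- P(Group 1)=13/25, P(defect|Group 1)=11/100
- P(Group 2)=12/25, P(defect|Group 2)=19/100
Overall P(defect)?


P(B) = Σ P(B|Aᵢ)×P(Aᵢ)
  11/100×13/25 = 143/2500
  19/100×12/25 = 57/625
Sum = 371/2500

P(defect) = 371/2500 ≈ 14.84%


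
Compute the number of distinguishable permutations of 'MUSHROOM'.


Letters: 8, freq: {'M': 2, 'U': 1, 'S': 1, 'H': 1, 'R': 1, 'O': 2}
8!/(2!×1!×1!×1!×1!×2!) = 40320/4 = 10080

10080


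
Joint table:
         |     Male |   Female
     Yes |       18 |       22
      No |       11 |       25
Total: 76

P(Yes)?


P(Yes) = (18+22)/76 = 40/76 = 10/19

P(Yes) = 10/19 ≈ 52.63%


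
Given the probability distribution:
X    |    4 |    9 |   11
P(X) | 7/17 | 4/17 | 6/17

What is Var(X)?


E[X] = 130/17
E[X²] = 1162/17
Var(X) = E[X²] - (E[X])² = 1162/17 - 16900/289 = 2854/289

Var(X) = 2854/289 ≈ 9.8754


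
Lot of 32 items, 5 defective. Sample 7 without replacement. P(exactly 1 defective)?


Hypergeometric: C(5,1)×C(27,6)/C(32,7)
= 5×296010/3365856 = 6325/14384

P(X=1) = 6325/14384 ≈ 43.97%


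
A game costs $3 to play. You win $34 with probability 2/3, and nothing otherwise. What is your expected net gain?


E[gain] = (34-3)×2/3 + (-3)×1/3
= 62/3 - 1 = 59/3

Expected net gain = $59/3 ≈ $19.67


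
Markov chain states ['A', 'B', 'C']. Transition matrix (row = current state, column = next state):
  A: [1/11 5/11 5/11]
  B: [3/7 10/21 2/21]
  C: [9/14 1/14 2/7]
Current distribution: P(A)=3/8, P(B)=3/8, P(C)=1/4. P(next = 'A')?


P(next=A) = Σᵢ P(now=i)×P(i→A)
= 3/8×1/11 + 3/8×3/7 + 1/4×9/14
= 3/88 + 9/56 + 9/56 = 219/616

P = 219/616 ≈ 0.3555


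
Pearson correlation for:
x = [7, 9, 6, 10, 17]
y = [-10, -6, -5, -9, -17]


n=5, Σx=49, Σy=-47, Σxy=-533, Σx²=555, Σy²=531
r = (5×(-533) - 49×(-47))/√((5×555 - 49²)(5×531 - (-47)²))
= -362/√(374×446) = -362/√166804 ≈ -362/408.4165 ≈ -0.8864

r ≈ -0.8864


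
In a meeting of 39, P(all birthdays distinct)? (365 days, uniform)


P(all different) = Π(365-i)/365 for i=0..38
= (365/365)×(364/365)×...×(327/365)
= 0.121780

P ≈ 0.1218 ≈ 12.18%


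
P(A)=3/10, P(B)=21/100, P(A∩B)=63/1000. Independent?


P(A)×P(B) = 63/1000
P(A∩B) = 63/1000
Equal ✓ → Independent

Yes, independent


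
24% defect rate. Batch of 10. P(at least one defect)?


P(all good) = (19/25)^10 = 6131066257801/95367431640625
P(≥1 defect) = 89236365382824/95367431640625

P = 89236365382824/95367431640625 ≈ 93.57%


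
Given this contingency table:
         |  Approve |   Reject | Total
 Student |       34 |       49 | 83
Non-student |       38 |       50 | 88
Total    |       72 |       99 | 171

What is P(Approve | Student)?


P(Approve | Student) = 34/(34+49) = 34/83

P(Approve|Student) = 34/83 ≈ 40.96%


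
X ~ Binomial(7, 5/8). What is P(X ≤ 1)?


P(X ≤ 1) = Σ P(X=i) for i=0..1
P(X=0) = 2187/2097152
P(X=1) = 25515/2097152
Sum = 13851/1048576

P(X ≤ 1) = 13851/1048576 ≈ 1.32%


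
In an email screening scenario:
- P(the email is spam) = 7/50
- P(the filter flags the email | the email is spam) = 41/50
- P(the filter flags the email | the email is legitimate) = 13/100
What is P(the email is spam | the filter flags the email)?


Using Bayes' theorem:
P(A|B) = P(B|A)·P(A) / P(B)

P(the filter flags the email) = 41/50 × 7/50 + 13/100 × 43/50
= 287/2500 + 559/5000 = 1133/5000

P(the email is spam|the filter flags the email) = (287/2500) / (1133/5000) = 574/1133

P(the email is spam|the filter flags the email) = 574/1133 ≈ 50.66%


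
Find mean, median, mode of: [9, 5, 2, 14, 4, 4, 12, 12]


Sorted: [2, 4, 4, 5, 9, 12, 12, 14]
Mean = 62/8 = 31/4
Median = 7
Freq: {9: 1, 5: 1, 2: 1, 14: 1, 4: 2, 12: 2}
Mode: [4, 12]

Mean=31/4, Median=7, Mode=[4, 12]


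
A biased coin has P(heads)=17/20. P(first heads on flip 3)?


Geometric: P(X=3) = (1-p)^(k-1)×p = (3/20)^2×17/20 = 153/8000

P(X=3) = 153/8000 ≈ 1.91%


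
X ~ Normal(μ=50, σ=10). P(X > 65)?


z = (65-50)/10 = 1.5
P(X > 65) = 1 - P(Z ≤ 1.5) = 1 - 0.9332 = 0.0668

P(X > 65) ≈ 0.0668


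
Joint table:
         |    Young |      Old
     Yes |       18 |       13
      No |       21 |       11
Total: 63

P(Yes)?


P(Yes) = (18+13)/63 = 31/63

P(Yes) = 31/63 ≈ 49.21%


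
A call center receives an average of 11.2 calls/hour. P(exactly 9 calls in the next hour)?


Poisson(λ=11.2): P(X=9) = e^(-λ)×λ^k/k!
= e^(-11.2) × 11.2^9 / 9!
≈ 1.367419607e-05 × 2773078757.45 / 362880 ≈ 0.104496

P(X=9) ≈ 0.104496 ≈ 10.45%


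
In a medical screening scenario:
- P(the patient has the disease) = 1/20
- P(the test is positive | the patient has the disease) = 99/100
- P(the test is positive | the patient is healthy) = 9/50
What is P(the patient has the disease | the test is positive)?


Using Bayes' theorem:
P(A|B) = P(B|A)·P(A) / P(B)

P(the test is positive) = 99/100 × 1/20 + 9/50 × 19/20
= 99/2000 + 171/1000 = 441/2000

P(the patient has the disease|the test is positive) = (99/2000) / (441/2000) = 11/49

P(the patient has the disease|the test is positive) = 11/49 ≈ 22.45%


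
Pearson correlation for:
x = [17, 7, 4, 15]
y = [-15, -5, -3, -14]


n=4, Σx=43, Σy=-37, Σxy=-512, Σx²=579, Σy²=455
r = (4×(-512) - 43×(-37))/√((4×579 - 43²)(4×455 - (-37)²))
= -457/√(467×451) = -457/√210617 ≈ -457/458.9303 ≈ -0.9958

r ≈ -0.9958


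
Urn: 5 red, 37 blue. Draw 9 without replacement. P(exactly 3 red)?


Hypergeometric: C(5,3)×C(37,6)/C(42,9)
= 10×2324784/445891810 = 528/10127

P(X=3) = 528/10127 ≈ 5.21%


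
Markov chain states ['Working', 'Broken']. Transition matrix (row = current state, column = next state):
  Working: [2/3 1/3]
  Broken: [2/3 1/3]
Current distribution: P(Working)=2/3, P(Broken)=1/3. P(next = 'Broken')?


P(next=Broken) = Σᵢ P(now=i)×P(i→Broken)
= 2/3×1/3 + 1/3×1/3
= 2/9 + 1/9 = 1/3

P = 1/3 ≈ 0.3333


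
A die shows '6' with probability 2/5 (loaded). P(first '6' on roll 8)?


Geometric: P(X=8) = (1-p)^(k-1)×p = (3/5)^7×2/5 = 4374/390625

P(X=8) = 4374/390625 ≈ 1.12%


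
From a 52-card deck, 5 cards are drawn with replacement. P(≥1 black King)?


P(not a black King) = 50/52 = 25/26
P(none in 5 draws) = (25/26)^5 = 9765625/11881376
P(≥1 black King) = 1 - 9765625/11881376 = 2115751/11881376

P = 2115751/11881376 ≈ 17.81%
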